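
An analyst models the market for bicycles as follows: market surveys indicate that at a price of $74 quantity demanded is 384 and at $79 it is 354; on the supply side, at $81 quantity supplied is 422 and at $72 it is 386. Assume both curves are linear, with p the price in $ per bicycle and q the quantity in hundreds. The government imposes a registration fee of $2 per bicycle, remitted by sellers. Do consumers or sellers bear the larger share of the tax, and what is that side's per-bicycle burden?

Sellers bear the larger share: $1.2 per bicycle.

Demand slope: (354 − 384)/(79 − 74) = -6, so qd = 828 − 6p.
Supply slope: (386 − 422)/(72 − 81) = 4, so qs = 4p + 98.
Without the tax, 828 − 6p = 4p + 98 gives 10p = 730, so p* = $73 and q* = 390.
With the tax collected from sellers, supply shifts: qs = 4(p − 2) + 98.
New equilibrium: consumers pay $73.8, sellers receive $71.8, q = 385.2. (Wedge: pb − ps = 2.)
Per-bicycle burden: consumers $0.8, sellers $1.2.
Sellers take the larger share because supply is less price-elastic here (demand slope 6 vs supply slope 4).
The less price-elastic side of the market bears the larger share of a per-unit tax.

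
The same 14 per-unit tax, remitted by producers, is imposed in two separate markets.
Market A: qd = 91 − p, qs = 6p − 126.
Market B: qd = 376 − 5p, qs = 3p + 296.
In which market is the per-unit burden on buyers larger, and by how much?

Market A, by 6.75.

Market A: pre-tax p* = 31, q* = 60; post-tax q = 48; per-unit burden on buyers = 12.
Market B: pre-tax p* = 10, q* = 326; post-tax q = 299.75; per-unit burden on buyers = 5.25.
Difference: 12 vs 5.25 → market A is larger by 6.75.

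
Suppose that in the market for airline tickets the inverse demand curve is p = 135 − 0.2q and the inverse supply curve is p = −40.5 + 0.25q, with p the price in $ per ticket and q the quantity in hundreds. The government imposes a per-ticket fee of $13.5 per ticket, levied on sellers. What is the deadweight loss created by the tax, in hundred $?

Deadweight loss = $202.5 hundred.

Rewrite in direct form: qd = 675 − 5p and qs = 4p + 162.
Without the tax, 675 − 5p = 4p + 162 gives 9p = 513, so p* = $57 and q* = 390.
With the tax collected from sellers, supply shifts: qs = 4(p − 13.5) + 162.
New equilibrium: buyers pay $63, sellers receive $49.5, q = 360. (Wedge: pb − ps = 13.5.)
Quantity falls by |ΔQ| = |390 − 360| = 30.
DWL = ½ · t · |ΔQ| = ½ · 13.5 · 30 = $202.5.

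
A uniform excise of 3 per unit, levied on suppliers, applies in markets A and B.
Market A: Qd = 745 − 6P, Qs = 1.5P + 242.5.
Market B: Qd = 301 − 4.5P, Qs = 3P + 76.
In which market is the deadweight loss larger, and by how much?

Market A: pre-tax P* = 67, Q* = 343; post-tax Q = 339.4; deadweight loss = 5.4.
Market B: pre-tax P* = 30, Q* = 166; post-tax Q = 160.6; deadweight loss = 8.1.
Difference: 5.4 vs 8.1 → market B is larger by 2.7.

Market B, by 2.7.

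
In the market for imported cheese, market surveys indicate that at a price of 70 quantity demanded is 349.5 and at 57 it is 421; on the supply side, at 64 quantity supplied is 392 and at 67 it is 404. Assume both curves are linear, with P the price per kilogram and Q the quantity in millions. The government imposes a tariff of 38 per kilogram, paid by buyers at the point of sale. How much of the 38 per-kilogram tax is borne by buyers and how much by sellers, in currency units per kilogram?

Buyers bear 16 per kilogram; sellers bear 22 per kilogram.

Demand slope: (421 − 349.5)/(57 − 70) = -5.5, so Qd = 734.5 − 5.5P.
Supply slope: (404 − 392)/(67 − 64) = 4, so Qs = 4P + 136.
Without the tax, 734.5 − 5.5P = 4P + 136 gives 9.5P = 598.5, so P* = 63 and Q* = 388.
With the tax collected from buyers, demand (in seller-price terms) shifts: Qd = 734.5 − 5.5(P + 38).
Solving gives Q = 300 with buyers paying 79 and sellers receiving 41 (the 38 wedge).
Burden on buyers: 16; on sellers: 22. (They sum to 38.)
The less price-elastic side of the market bears the larger share of a per-unit tax.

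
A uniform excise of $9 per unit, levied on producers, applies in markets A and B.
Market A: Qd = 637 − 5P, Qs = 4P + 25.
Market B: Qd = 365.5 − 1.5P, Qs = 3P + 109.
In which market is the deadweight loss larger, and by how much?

Market A, by $49.5.

Market A: pre-tax P* = $68, Q* = 297; post-tax Q = 277; deadweight loss = $90.
Market B: pre-tax P* = $57, Q* = 280; post-tax Q = 271; deadweight loss = $40.5.
Difference: $90 vs $40.5 → market A is larger by $49.5.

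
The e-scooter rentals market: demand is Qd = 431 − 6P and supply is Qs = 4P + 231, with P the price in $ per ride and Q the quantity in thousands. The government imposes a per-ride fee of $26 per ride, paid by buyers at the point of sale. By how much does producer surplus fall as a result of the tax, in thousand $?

Producer surplus falls by $4364.88 thousand.

Without the tax, 431 − 6P = 4P + 231 gives 10P = 200, so P* = $20 and Q* = 311.
With the tax collected from buyers, demand (in seller-price terms) shifts: Qd = 431 − 6(P + 26).
Solving gives Q = 248.6 with buyers paying $30.4 and sellers receiving $4.4 (the $26 wedge).
ΔPS is the trapezoid between Q = 248.6 and Q = 311 of height $15.6: ½ · (311 + 248.6) · 15.6 = $4364.88.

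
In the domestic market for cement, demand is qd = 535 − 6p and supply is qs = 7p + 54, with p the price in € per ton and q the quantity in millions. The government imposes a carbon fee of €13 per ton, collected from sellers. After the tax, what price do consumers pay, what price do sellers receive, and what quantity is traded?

Consumers pay €44; sellers receive €31; quantity = 271.

Before the tax: set 535 − 6p = 7p + 54 → p* = €37, q* = 313.
With the tax collected from sellers, supply shifts: qs = 7(p − 13) + 54.
New equilibrium: consumers pay €44, sellers receive €31, q = 271. (Wedge: pb − ps = 13.)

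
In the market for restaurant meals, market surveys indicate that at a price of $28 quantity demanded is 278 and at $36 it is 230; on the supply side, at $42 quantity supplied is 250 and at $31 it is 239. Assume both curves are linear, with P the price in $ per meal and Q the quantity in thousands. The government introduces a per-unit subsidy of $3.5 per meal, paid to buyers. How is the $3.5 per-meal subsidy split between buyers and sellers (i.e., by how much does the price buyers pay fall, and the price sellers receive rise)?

Buyers gain $0.5 per meal; sellers gain $3 per meal.

Demand slope: (230 − 278)/(36 − 28) = -6, so Qd = 446 − 6P.
Supply slope: (239 − 250)/(31 − 42) = 1, so Qs = P + 208.
Before the subsidy: set 446 − 6P = P + 208 → P* = $34, Q* = 242.
With a per-unit subsidy paid to buyers, each effectively pays P − 3.5, so demand becomes Qd = 446 − 6(P − 3.5).
New equilibrium: buyers pay $33.5, sellers receive $37, Q = 245. (Wedge: Pb − Ps = −3.5.)
Gain to buyers: $0.5; to sellers: $3. (They sum to $3.5.)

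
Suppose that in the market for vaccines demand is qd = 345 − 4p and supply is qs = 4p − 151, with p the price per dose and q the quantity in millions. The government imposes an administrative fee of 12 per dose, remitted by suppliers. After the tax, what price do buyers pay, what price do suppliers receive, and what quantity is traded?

Buyers pay 68; suppliers receive 56; quantity = 73.

Without the tax, 345 − 4p = 4p − 151 gives 8p = 496, so p* = 62 and q* = 97.
With the tax collected from suppliers, supply shifts: qs = 4(p − 12) − 151.
New equilibrium: buyers pay 68, suppliers receive 56, q = 73. (Wedge: pb − ps = 12.)
The less price-elastic side of the market bears the larger share of a per-unit tax.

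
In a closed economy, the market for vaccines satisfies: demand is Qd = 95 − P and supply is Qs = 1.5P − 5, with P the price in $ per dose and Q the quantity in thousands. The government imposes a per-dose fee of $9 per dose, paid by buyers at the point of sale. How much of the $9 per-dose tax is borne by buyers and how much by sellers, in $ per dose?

Without the tax, 95 − P = 1.5P − 5 gives 2.5P = 100, so P* = $40 and Q* = 55.
With the tax collected from buyers, demand (in seller-price terms) shifts: Qd = 95 − (P + 9).
New equilibrium: buyers pay $45.4, sellers receive $36.4, Q = 49.6. (Wedge: Pb − Ps = 9.)
Burden on buyers: $5.4; on sellers: $3.6. (They sum to $9.)

Buyers bear $5.4 per dose; sellers bear $3.6 per dose.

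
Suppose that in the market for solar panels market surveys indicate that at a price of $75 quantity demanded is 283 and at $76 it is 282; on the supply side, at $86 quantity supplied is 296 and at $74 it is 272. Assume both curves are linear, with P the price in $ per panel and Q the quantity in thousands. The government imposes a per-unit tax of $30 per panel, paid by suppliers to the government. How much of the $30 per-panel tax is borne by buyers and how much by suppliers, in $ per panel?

Demand slope: (282 − 283)/(76 − 75) = -1, so Qd = 358 − P.
Supply slope: (272 − 296)/(74 − 86) = 2, so Qs = 2P + 124.
Before the tax: set 358 − P = 2P + 124 → P* = $78, Q* = 280.
With the tax collected from suppliers, supply shifts: Qs = 2(P − 30) + 124.
New equilibrium: buyers pay $98, suppliers receive $68, Q = 260. (Wedge: Pb − Ps = 30.)
Burden on buyers: $20; on suppliers: $10. (They sum to $30.)

Buyers bear $20 per panel; suppliers bear $10 per panel.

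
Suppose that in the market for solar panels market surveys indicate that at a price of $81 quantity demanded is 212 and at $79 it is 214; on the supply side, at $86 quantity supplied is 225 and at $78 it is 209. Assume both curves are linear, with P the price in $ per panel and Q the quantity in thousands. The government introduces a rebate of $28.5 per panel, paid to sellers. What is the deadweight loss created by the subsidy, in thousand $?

Deadweight loss = $270.75 thousand.

Demand slope: (214 − 212)/(79 − 81) = -1, so Qd = 293 − P.
Supply slope: (209 − 225)/(78 − 86) = 2, so Qs = 2P + 53.
Before the subsidy: set 293 − P = 2P + 53 → P* = $80, Q* = 213.
With a per-unit subsidy paid to sellers, each receives P + 28.5 per unit sold, so supply becomes Qs = 2(P + 28.5) + 53.
New equilibrium: consumers pay $61, sellers receive $89.5, Q = 232. (Wedge: Pb − Ps = −28.5.)
Quantity rises by |ΔQ| = |213 − 232| = 19.
DWL = ½ · t · |ΔQ| = ½ · 28.5 · 19 = $270.75.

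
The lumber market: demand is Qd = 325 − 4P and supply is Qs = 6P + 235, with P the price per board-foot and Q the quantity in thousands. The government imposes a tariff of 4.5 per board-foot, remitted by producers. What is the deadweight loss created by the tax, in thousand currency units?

Deadweight loss = 24.3 thousand.

Without the tax, 325 − 4P = 6P + 235 gives 10P = 90, so P* = 9 and Q* = 289.
With the tax collected from producers, supply shifts: Qs = 6(P − 4.5) + 235.
Solving gives Q = 278.2 with consumers paying 11.7 and producers receiving 7.2 (the 4.5 wedge).
Quantity falls by |ΔQ| = |289 − 278.2| = 10.8.
DWL = ½ · t · |ΔQ| = ½ · 4.5 · 10.8 = 24.3.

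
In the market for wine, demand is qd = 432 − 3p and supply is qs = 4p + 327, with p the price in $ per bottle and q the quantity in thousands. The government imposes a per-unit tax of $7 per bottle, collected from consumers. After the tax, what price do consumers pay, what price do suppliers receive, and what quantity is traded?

Consumers pay $19; suppliers receive $12; quantity = 375.

Before the tax: set 432 − 3p = 4p + 327 → p* = $15, q* = 387.
With the tax collected from consumers, demand (in seller-price terms) shifts: qd = 432 − 3(p + 7).
New equilibrium: consumers pay $19, suppliers receive $12, q = 375. (Wedge: pb − ps = 7.)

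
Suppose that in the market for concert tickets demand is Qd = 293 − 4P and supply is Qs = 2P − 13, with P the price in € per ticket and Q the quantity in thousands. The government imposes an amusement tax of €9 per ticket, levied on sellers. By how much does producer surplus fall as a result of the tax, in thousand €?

Producer surplus falls by €498 thousand.

Before the tax: set 293 − 4P = 2P − 13 → P* = €51, Q* = 89.
With the tax collected from sellers, supply shifts: Qs = 2(P − 9) − 13.
New equilibrium: buyers pay €54, sellers receive €45, Q = 77. (Wedge: Pb − Ps = 9.)
ΔPS is the trapezoid between Q = 77 and Q = 89 of height €6: ½ · (89 + 77) · 6 = €498.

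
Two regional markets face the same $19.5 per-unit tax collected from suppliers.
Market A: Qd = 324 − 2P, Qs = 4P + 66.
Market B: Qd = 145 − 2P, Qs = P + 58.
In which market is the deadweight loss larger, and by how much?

Market A: pre-tax P* = $43, Q* = 238; post-tax Q = 212; deadweight loss = $253.5.
Market B: pre-tax P* = $29, Q* = 87; post-tax Q = 74; deadweight loss = $126.75.
Difference: $253.5 vs $126.75 → market A is larger by $126.75.

Market A, by $126.75.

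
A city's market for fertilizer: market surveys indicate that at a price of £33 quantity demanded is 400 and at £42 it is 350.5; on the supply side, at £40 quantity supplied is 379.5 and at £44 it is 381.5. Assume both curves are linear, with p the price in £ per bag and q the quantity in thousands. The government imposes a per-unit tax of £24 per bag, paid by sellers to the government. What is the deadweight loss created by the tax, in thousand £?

Deadweight loss = £132 thousand.

Demand slope: (350.5 − 400)/(42 − 33) = -5.5, so qd = 581.5 − 5.5p.
Supply slope: (381.5 − 379.5)/(44 − 40) = 0.5, so qs = 0.5p + 359.5.
Before the tax: set 581.5 − 5.5p = 0.5p + 359.5 → p* = £37, q* = 378.
With the tax collected from sellers, supply shifts: qs = 0.5(p − 24) + 359.5.
Solving gives q = 367 with consumers paying £39 and sellers receiving £15 (the £24 wedge).
Quantity falls by |ΔQ| = |378 − 367| = 11.
DWL = ½ · t · |ΔQ| = ½ · 24 · 11 = £132.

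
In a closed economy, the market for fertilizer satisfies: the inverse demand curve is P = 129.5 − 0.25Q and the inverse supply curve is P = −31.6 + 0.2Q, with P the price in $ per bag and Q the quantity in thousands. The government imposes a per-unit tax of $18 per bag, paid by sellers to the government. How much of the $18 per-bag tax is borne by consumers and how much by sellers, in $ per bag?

Consumers bear $10 per bag; sellers bear $8 per bag.

Inverting to Q(P) form: Qd = 518 − 4P; Qs = 5P + 158.
Without the tax, 518 − 4P = 5P + 158 gives 9P = 360, so P* = $40 and Q* = 358.
With the tax collected from sellers, supply shifts: Qs = 5(P − 18) + 158.
Solving gives Q = 318 with consumers paying $50 and sellers receiving $32 (the $18 wedge).
Burden on consumers: $10; on sellers: $8. (They sum to $18.)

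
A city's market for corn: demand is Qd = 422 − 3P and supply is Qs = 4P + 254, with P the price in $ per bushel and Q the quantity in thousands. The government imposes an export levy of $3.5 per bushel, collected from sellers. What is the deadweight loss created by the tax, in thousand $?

Deadweight loss = $10.5 thousand.

Before the tax: set 422 − 3P = 4P + 254 → P* = $24, Q* = 350.
With the tax collected from sellers, supply shifts: Qs = 4(P − 3.5) + 254.
Solving gives Q = 344 with buyers paying $26 and sellers receiving $22.5 (the $3.5 wedge).
Quantity falls by |ΔQ| = |350 − 344| = 6.
DWL = ½ · t · |ΔQ| = ½ · 3.5 · 6 = $10.5.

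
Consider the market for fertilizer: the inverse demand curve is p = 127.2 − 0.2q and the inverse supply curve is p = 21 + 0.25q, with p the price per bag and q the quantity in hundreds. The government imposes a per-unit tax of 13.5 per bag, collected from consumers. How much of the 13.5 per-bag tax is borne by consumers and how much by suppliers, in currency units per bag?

Inverting to q(p) form: qd = 636 − 5p; qs = 4p − 84.
Before the tax: set 636 − 5p = 4p − 84 → p* = 80, q* = 236.
With the tax collected from consumers, demand (in seller-price terms) shifts: qd = 636 − 5(p + 13.5).
Solving gives q = 206 with consumers paying 86 and suppliers receiving 72.5 (the 13.5 wedge).
Burden on consumers: 6; on suppliers: 7.5. (They sum to 13.5.)
The less price-elastic side of the market bears the larger share of a per-unit tax.

Consumers bear 6 per bag; suppliers bear 7.5 per bag.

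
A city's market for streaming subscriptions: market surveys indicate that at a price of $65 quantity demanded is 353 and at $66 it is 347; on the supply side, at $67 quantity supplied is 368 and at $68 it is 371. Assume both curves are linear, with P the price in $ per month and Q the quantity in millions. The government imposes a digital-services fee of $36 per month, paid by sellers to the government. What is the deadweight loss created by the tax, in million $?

Deadweight loss = $1296 million.

Demand slope: (347 − 353)/(66 − 65) = -6, so Qd = 743 − 6P.
Supply slope: (371 − 368)/(68 − 67) = 3, so Qs = 3P + 167.
Before the tax: set 743 − 6P = 3P + 167 → P* = $64, Q* = 359.
With the tax collected from sellers, supply shifts: Qs = 3(P − 36) + 167.
Solving gives Q = 287 with buyers paying $76 and sellers receiving $40 (the $36 wedge).
Quantity falls by |ΔQ| = |359 − 287| = 72.
DWL = ½ · t · |ΔQ| = ½ · 36 · 72 = $1296.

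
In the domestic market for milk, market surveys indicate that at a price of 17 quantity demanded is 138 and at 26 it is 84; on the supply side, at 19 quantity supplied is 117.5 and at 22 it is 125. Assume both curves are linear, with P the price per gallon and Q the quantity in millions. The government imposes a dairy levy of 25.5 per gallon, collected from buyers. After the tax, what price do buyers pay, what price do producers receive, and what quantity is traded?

Buyers pay 27.5; producers receive 2; quantity = 75.

Demand slope: (84 − 138)/(26 − 17) = -6, so Qd = 240 − 6P.
Supply slope: (125 − 117.5)/(22 − 19) = 2.5, so Qs = 2.5P + 70.
Before the tax: set 240 − 6P = 2.5P + 70 → P* = 20, Q* = 120.
With the tax collected from buyers, demand (in seller-price terms) shifts: Qd = 240 − 6(P + 25.5).
New equilibrium: buyers pay 27.5, producers receive 2, Q = 75. (Wedge: Pb − Ps = 25.5.)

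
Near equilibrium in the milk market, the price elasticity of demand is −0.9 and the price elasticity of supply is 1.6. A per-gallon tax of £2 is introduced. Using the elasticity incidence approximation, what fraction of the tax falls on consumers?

Consumers' share ≈ 0.64.

Incidence ratio: consumers' share ≈ εs / (εs + |εd|) = 1.6 / (1.6 + 0.9) = 0.64.
Supply is the more elastic side, so consumers bear the larger share.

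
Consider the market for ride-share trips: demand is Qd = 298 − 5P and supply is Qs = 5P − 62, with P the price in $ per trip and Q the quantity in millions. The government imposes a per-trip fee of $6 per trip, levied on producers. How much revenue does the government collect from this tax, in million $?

Without the tax, 298 − 5P = 5P − 62 gives 10P = 360, so P* = $36 and Q* = 118.
With the tax collected from producers, supply shifts: Qs = 5(P − 6) − 62.
New equilibrium: buyers pay $39, producers receive $33, Q = 103. (Wedge: Pb − Ps = 6.)
Revenue = t · Q = 6 · 103 = $618.

Tax revenue = $618 million.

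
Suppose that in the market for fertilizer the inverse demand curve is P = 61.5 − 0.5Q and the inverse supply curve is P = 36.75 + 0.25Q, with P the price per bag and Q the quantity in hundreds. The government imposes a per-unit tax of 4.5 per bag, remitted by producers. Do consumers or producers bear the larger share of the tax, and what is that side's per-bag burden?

Rewrite in direct form: Qd = 123 − 2P and Qs = 4P − 147.
Before the tax: set 123 − 2P = 4P − 147 → P* = 45, Q* = 33.
With the tax collected from producers, supply shifts: Qs = 4(P − 4.5) − 147.
Solving gives Q = 27 with consumers paying 48 and producers receiving 43.5 (the 4.5 wedge).
Per-bag burden: consumers 3, producers 1.5.
Consumers take the larger share because demand is less price-elastic here (demand slope 2 vs supply slope 4).

Consumers bear the larger share: 3 per bag.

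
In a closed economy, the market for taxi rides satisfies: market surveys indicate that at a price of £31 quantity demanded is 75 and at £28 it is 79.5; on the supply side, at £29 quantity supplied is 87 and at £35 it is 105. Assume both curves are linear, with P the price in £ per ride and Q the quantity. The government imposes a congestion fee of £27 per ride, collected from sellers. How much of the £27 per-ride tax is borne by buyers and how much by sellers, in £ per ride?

Demand slope: (79.5 − 75)/(28 − 31) = -1.5, so Qd = 121.5 − 1.5P.
Supply slope: (105 − 87)/(35 − 29) = 3, so Qs = 3P.
Without the tax, 121.5 − 1.5P = 3P gives 4.5P = 121.5, so P* = £27 and Q* = 81.
With the tax collected from sellers, supply shifts: Qs = 3(P − 27).
New equilibrium: buyers pay £45, sellers receive £18, Q = 54. (Wedge: Pb − Ps = 27.)
Burden on buyers: £18; on sellers: £9. (They sum to £27.)
The less price-elastic side of the market bears the larger share of a per-unit tax.

Buyers bear £18 per ride; sellers bear £9 per ride.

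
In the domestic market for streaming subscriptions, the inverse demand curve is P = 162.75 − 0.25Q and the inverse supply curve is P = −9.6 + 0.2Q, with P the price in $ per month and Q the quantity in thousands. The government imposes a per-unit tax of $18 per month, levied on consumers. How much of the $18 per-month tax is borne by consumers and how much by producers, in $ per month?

Rewrite in direct form: Qd = 651 − 4P and Qs = 5P + 48.
Before the tax: set 651 − 4P = 5P + 48 → P* = $67, Q* = 383.
With the tax collected from consumers, demand (in seller-price terms) shifts: Qd = 651 − 4(P + 18).
New equilibrium: consumers pay $77, producers receive $59, Q = 343. (Wedge: Pb − Ps = 18.)
Burden on consumers: $10; on producers: $8. (They sum to $18.)
The less price-elastic side of the market bears the larger share of a per-unit tax.

Consumers bear $10 per month; producers bear $8 per month.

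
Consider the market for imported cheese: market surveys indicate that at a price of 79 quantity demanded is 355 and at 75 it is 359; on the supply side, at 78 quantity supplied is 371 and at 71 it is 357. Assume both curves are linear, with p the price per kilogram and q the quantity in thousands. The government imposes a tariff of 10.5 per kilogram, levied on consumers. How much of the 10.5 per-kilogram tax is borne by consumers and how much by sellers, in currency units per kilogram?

Demand slope: (359 − 355)/(75 − 79) = -1, so qd = 434 − p.
Supply slope: (357 − 371)/(71 − 78) = 2, so qs = 2p + 215.
Before the tax: set 434 − p = 2p + 215 → p* = 73, q* = 361.
With the tax collected from consumers, demand (in seller-price terms) shifts: qd = 434 − (p + 10.5).
Solving gives q = 354 with consumers paying 80 and sellers receiving 69.5 (the 10.5 wedge).
Burden on consumers: 7; on sellers: 3.5. (They sum to 10.5.)
The less price-elastic side of the market bears the larger share of a per-unit tax.

Consumers bear 7 per kilogram; sellers bear 3.5 per kilogram.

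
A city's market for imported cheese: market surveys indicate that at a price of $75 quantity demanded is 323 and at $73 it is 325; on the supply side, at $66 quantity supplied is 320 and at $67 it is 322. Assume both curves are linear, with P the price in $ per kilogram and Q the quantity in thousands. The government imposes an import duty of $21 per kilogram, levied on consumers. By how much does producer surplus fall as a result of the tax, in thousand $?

Producer surplus falls by $2247 thousand.

Demand slope: (325 − 323)/(73 − 75) = -1, so Qd = 398 − P.
Supply slope: (322 − 320)/(67 − 66) = 2, so Qs = 2P + 188.
Without the tax, 398 − P = 2P + 188 gives 3P = 210, so P* = $70 and Q* = 328.
With the tax collected from consumers, demand (in seller-price terms) shifts: Qd = 398 − (P + 21).
Solving gives Q = 314 with consumers paying $84 and suppliers receiving $63 (the $21 wedge).
ΔPS is the trapezoid between Q = 314 and Q = 328 of height $7: ½ · (328 + 314) · 7 = $2247.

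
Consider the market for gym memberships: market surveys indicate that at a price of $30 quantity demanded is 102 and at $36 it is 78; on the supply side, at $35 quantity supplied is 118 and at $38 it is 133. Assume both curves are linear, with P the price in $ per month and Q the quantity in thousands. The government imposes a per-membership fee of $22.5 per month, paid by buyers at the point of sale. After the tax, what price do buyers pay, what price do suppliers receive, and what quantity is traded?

Demand slope: (78 − 102)/(36 − 30) = -4, so Qd = 222 − 4P.
Supply slope: (133 − 118)/(38 − 35) = 5, so Qs = 5P − 57.
Before the tax: set 222 − 4P = 5P − 57 → P* = $31, Q* = 98.
With the tax collected from buyers, demand (in seller-price terms) shifts: Qd = 222 − 4(P + 22.5).
Solving gives Q = 48 with buyers paying $43.5 and suppliers receiving $21 (the $22.5 wedge).

Buyers pay $43.5; suppliers receive $21; quantity = 48.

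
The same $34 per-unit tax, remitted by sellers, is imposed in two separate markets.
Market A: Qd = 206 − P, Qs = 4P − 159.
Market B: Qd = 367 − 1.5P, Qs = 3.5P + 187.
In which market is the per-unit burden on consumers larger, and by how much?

Market A, by $3.4.

Market A: pre-tax P* = $73, Q* = 133; post-tax Q = 105.8; per-unit burden on consumers = $27.2.
Market B: pre-tax P* = $36, Q* = 313; post-tax Q = 277.3; per-unit burden on consumers = $23.8.
Difference: $27.2 vs $23.8 → market A is larger by $3.4.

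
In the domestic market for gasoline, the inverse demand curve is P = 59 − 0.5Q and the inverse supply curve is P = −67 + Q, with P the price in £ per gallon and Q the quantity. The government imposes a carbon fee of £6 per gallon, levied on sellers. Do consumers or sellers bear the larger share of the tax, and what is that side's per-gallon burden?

Sellers bear the larger share: £4 per gallon.

Rewrite in direct form: Qd = 118 − 2P and Qs = P + 67.
Without the tax, 118 − 2P = P + 67 gives 3P = 51, so P* = £17 and Q* = 84.
With the tax collected from sellers, supply shifts: Qs = (P − 6) + 67.
Solving gives Q = 80 with consumers paying £19 and sellers receiving £13 (the £6 wedge).
Per-gallon burden: consumers £2, sellers £4.
Sellers take the larger share because supply is less price-elastic here (demand slope 2 vs supply slope 1).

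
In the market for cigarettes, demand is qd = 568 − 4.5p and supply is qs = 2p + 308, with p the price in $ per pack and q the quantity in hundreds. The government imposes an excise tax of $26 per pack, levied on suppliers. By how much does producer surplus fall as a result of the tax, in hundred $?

Without the tax, 568 − 4.5p = 2p + 308 gives 6.5p = 260, so p* = $40 and q* = 388.
With the tax collected from suppliers, supply shifts: qs = 2(p − 26) + 308.
New equilibrium: consumers pay $48, suppliers receive $22, q = 352. (Wedge: pb − ps = 26.)
ΔPS is the trapezoid between Q = 352 and Q = 388 of height $18: ½ · (388 + 352) · 18 = $6660.

Producer surplus falls by $6660 hundred.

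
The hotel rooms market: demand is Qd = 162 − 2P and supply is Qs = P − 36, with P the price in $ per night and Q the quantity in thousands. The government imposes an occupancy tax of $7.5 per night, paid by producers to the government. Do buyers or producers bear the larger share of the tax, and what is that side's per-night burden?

Without the tax, 162 − 2P = P − 36 gives 3P = 198, so P* = $66 and Q* = 30.
With the tax collected from producers, supply shifts: Qs = (P − 7.5) − 36.
Solving gives Q = 25 with buyers paying $68.5 and producers receiving $61 (the $7.5 wedge).
Per-night burden: buyers $2.5, producers $5.
Producers take the larger share because supply is less price-elastic here (demand slope 2 vs supply slope 1).
The less price-elastic side of the market bears the larger share of a per-unit tax.

Producers bear the larger share: $5 per night.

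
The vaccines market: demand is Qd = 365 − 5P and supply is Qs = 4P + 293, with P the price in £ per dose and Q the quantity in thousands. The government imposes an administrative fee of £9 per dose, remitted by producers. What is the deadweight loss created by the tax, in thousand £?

Without the tax, 365 − 5P = 4P + 293 gives 9P = 72, so P* = £8 and Q* = 325.
With the tax collected from producers, supply shifts: Qs = 4(P − 9) + 293.
Solving gives Q = 305 with consumers paying £12 and producers receiving £3 (the £9 wedge).
Quantity falls by |ΔQ| = |325 − 305| = 20.
DWL = ½ · t · |ΔQ| = ½ · 9 · 20 = £90.

Deadweight loss = £90 thousand.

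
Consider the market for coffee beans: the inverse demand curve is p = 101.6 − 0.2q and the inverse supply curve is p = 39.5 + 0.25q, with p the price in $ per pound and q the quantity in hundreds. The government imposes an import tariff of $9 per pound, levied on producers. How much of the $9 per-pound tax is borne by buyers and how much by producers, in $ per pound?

Buyers bear $4 per pound; producers bear $5 per pound.

Rewrite in direct form: qd = 508 − 5p and qs = 4p − 158.
Before the tax: set 508 − 5p = 4p − 158 → p* = $74, q* = 138.
With the tax collected from producers, supply shifts: qs = 4(p − 9) − 158.
New equilibrium: buyers pay $78, producers receive $69, q = 118. (Wedge: pb − ps = 9.)
Burden on buyers: $4; on producers: $5. (They sum to $9.)
The less price-elastic side of the market bears the larger share of a per-unit tax.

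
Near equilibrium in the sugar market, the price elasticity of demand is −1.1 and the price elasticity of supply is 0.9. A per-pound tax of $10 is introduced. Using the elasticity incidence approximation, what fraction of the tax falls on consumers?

Consumers' share ≈ 0.45.

Incidence ratio: consumers' share ≈ εs / (εs + |εd|) = 0.9 / (0.9 + 1.1) = 0.45.
Supply is the less elastic side, so consumers bear the smaller share.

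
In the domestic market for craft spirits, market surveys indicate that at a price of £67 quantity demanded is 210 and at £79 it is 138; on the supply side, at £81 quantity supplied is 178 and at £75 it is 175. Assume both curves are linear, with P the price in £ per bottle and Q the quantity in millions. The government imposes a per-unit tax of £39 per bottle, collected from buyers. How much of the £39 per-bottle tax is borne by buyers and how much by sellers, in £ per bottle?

Buyers bear £3 per bottle; sellers bear £36 per bottle.

Demand slope: (138 − 210)/(79 − 67) = -6, so Qd = 612 − 6P.
Supply slope: (175 − 178)/(75 − 81) = 0.5, so Qs = 0.5P + 137.5.
Before the tax: set 612 − 6P = 0.5P + 137.5 → P* = £73, Q* = 174.
With the tax collected from buyers, demand (in seller-price terms) shifts: Qd = 612 − 6(P + 39).
New equilibrium: buyers pay £76, sellers receive £37, Q = 156. (Wedge: Pb − Ps = 39.)
Burden on buyers: £3; on sellers: £36. (They sum to £39.)
The less price-elastic side of the market bears the larger share of a per-unit tax.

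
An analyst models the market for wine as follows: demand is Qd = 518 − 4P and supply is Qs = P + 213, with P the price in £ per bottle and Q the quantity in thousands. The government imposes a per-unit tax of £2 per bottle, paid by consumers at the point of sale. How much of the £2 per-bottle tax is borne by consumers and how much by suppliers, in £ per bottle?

Without the tax, 518 − 4P = P + 213 gives 5P = 305, so P* = £61 and Q* = 274.
With the tax collected from consumers, demand (in seller-price terms) shifts: Qd = 518 − 4(P + 2).
New equilibrium: consumers pay £61.4, suppliers receive £59.4, Q = 272.4. (Wedge: Pb − Ps = 2.)
Burden on consumers: £0.4; on suppliers: £1.6. (They sum to £2.)
The less price-elastic side of the market bears the larger share of a per-unit tax.

Consumers bear £0.4 per bottle; suppliers bear £1.6 per bottle.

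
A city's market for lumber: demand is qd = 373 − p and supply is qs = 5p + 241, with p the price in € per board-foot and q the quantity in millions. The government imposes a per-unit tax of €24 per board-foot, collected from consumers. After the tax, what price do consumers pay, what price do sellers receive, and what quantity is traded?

Before the tax: set 373 − p = 5p + 241 → p* = €22, q* = 351.
With the tax collected from consumers, demand (in seller-price terms) shifts: qd = 373 − (p + 24).
Solving gives q = 331 with consumers paying €42 and sellers receiving €18 (the €24 wedge).
The less price-elastic side of the market bears the larger share of a per-unit tax.

Consumers pay €42; sellers receive €18; quantity = 331.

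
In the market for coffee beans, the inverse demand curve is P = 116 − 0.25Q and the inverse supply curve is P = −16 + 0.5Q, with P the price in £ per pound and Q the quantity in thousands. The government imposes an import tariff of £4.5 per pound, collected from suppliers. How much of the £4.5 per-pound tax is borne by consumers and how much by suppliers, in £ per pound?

Consumers bear £1.5 per pound; suppliers bear £3 per pound.

Inverting to Q(P) form: Qd = 464 − 4P; Qs = 2P + 32.
Without the tax, 464 − 4P = 2P + 32 gives 6P = 432, so P* = £72 and Q* = 176.
With the tax collected from suppliers, supply shifts: Qs = 2(P − 4.5) + 32.
New equilibrium: consumers pay £73.5, suppliers receive £69, Q = 170. (Wedge: Pb − Ps = 4.5.)
Burden on consumers: £1.5; on suppliers: £3. (They sum to £4.5.)
The less price-elastic side of the market bears the larger share of a per-unit tax.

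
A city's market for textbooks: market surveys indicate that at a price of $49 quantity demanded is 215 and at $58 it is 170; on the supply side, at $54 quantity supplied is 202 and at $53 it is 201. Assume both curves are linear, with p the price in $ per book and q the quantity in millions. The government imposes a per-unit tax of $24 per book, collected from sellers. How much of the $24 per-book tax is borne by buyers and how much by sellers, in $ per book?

Demand slope: (170 − 215)/(58 − 49) = -5, so qd = 460 − 5p.
Supply slope: (201 − 202)/(53 − 54) = 1, so qs = p + 148.
Without the tax, 460 − 5p = p + 148 gives 6p = 312, so p* = $52 and q* = 200.
With the tax collected from sellers, supply shifts: qs = (p − 24) + 148.
Solving gives q = 180 with buyers paying $56 and sellers receiving $32 (the $24 wedge).
Burden on buyers: $4; on sellers: $20. (They sum to $24.)

Buyers bear $4 per book; sellers bear $20 per book.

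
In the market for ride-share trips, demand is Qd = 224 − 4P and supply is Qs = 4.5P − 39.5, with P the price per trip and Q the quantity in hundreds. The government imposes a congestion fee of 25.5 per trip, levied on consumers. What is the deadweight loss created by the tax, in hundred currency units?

Without the tax, 224 − 4P = 4.5P − 39.5 gives 8.5P = 263.5, so P* = 31 and Q* = 100.
With the tax collected from consumers, demand (in seller-price terms) shifts: Qd = 224 − 4(P + 25.5).
Solving gives Q = 46 with consumers paying 44.5 and producers receiving 19 (the 25.5 wedge).
Quantity falls by |ΔQ| = |100 − 46| = 54.
DWL = ½ · t · |ΔQ| = ½ · 25.5 · 54 = 688.5.

Deadweight loss = 688.5 hundred.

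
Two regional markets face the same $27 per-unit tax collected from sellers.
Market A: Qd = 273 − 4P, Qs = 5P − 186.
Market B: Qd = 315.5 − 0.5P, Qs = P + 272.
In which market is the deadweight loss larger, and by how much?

Market A, by $688.5.

Market A: pre-tax P* = $51, Q* = 69; post-tax Q = 9; deadweight loss = $810.
Market B: pre-tax P* = $29, Q* = 301; post-tax Q = 292; deadweight loss = $121.5.
Difference: $810 vs $121.5 → market A is larger by $688.5.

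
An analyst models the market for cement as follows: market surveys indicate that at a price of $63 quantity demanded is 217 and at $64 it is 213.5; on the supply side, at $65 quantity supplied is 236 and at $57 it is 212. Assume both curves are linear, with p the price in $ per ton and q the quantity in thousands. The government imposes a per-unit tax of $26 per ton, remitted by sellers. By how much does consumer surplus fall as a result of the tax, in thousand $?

Consumer surplus falls by $2436 thousand.

Demand slope: (213.5 − 217)/(64 − 63) = -3.5, so qd = 437.5 − 3.5p.
Supply slope: (212 − 236)/(57 − 65) = 3, so qs = 3p + 41.
Before the tax: set 437.5 − 3.5p = 3p + 41 → p* = $61, q* = 224.
With the tax collected from sellers, supply shifts: qs = 3(p − 26) + 41.
New equilibrium: consumers pay $73, sellers receive $47, q = 182. (Wedge: pb − ps = 26.)
ΔCS is the trapezoid between Q = 182 and Q = 224 of height $12: ½ · (224 + 182) · 12 = $2436.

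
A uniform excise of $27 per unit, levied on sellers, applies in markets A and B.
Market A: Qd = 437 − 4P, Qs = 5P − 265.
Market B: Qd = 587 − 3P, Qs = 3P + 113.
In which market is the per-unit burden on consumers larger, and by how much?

Market A: pre-tax P* = $78, Q* = 125; post-tax Q = 65; per-unit burden on consumers = $15.
Market B: pre-tax P* = $79, Q* = 350; post-tax Q = 309.5; per-unit burden on consumers = $13.5.
Difference: $15 vs $13.5 → market A is larger by $1.5.

Market A, by $1.5.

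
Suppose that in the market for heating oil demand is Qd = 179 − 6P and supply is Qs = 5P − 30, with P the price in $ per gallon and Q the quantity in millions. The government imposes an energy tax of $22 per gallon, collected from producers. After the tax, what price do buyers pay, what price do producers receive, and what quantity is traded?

Buyers pay $29; producers receive $7; quantity = 5.

Before the tax: set 179 − 6P = 5P − 30 → P* = $19, Q* = 65.
With the tax collected from producers, supply shifts: Qs = 5(P − 22) − 30.
Solving gives Q = 5 with buyers paying $29 and producers receiving $7 (the $22 wedge).
The less price-elastic side of the market bears the larger share of a per-unit tax.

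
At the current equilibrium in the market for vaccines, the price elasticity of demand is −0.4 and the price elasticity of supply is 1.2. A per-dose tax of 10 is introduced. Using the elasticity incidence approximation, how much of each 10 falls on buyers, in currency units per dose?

Incidence ratio: buyers' share ≈ εs / (εs + |εd|) = 1.2 / (1.2 + 0.4) = 0.75.
So buyers bear ≈ 0.75 × 10 = 7.5; sellers bear 2.5.

Buyers bear ≈ 7.5 per dose.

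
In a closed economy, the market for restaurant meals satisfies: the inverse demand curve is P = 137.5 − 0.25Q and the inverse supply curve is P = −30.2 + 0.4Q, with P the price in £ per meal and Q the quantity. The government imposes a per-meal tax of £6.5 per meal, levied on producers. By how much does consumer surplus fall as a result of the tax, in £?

Rewrite in direct form: Qd = 550 − 4P and Qs = 2.5P + 75.5.
Before the tax: set 550 − 4P = 2.5P + 75.5 → P* = £73, Q* = 258.
With the tax collected from producers, supply shifts: Qs = 2.5(P − 6.5) + 75.5.
Solving gives Q = 248 with consumers paying £75.5 and producers receiving £69 (the £6.5 wedge).
ΔCS is the trapezoid between Q = 248 and Q = 258 of height £2.5: ½ · (258 + 248) · 2.5 = £632.5.

Consumer surplus falls by £632.5.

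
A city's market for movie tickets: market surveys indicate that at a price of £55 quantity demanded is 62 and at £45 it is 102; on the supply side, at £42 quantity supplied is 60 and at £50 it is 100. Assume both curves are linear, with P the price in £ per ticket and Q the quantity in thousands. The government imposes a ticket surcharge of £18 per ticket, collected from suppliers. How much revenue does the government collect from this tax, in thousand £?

Tax revenue = £900 thousand.

Demand slope: (102 − 62)/(45 − 55) = -4, so Qd = 282 − 4P.
Supply slope: (100 − 60)/(50 − 42) = 5, so Qs = 5P − 150.
Before the tax: set 282 − 4P = 5P − 150 → P* = £48, Q* = 90.
With the tax collected from suppliers, supply shifts: Qs = 5(P − 18) − 150.
New equilibrium: buyers pay £58, suppliers receive £40, Q = 50. (Wedge: Pb − Ps = 18.)
Revenue = t · Q = 18 · 50 = £900.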